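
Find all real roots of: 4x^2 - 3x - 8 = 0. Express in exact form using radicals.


Using the quadratic formula: x = (-b ± sqrt(b^2 - 4ac)) / (2a)
Here a = 4, b = -3, c = -8
Discriminant = b^2 - 4ac = (-3)^2 - 4(4)(-8) = 9 + 128 = 137
Since discriminant = 137 > 0, there are two real roots.
x = (3 ± sqrt(137)) / 8
Numerically: x ≈ 1.8381 or x ≈ -1.0881

x = (3 + sqrt(137)) / 8 or x = (3 - sqrt(137)) / 8


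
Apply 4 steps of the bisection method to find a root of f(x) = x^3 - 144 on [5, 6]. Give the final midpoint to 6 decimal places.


f(x) = x^3 - 144
f(5) = -19 < 0
f(6) = 72 > 0

Step 1: midpoint = (5.000000 + 6.000000)/2 = 5.500000
  f(5.500000) = 22.375000
  f(mid) > 0, so root is in [5.000000, 5.500000]

Step 2: midpoint = (5.000000 + 5.500000)/2 = 5.250000
  f(5.250000) = 0.703125
  f(mid) > 0, so root is in [5.000000, 5.250000]

Step 3: midpoint = (5.000000 + 5.250000)/2 = 5.125000
  f(5.125000) = -9.388672
  f(mid) < 0, so root is in [5.125000, 5.250000]

Step 4: midpoint = (5.125000 + 5.250000)/2 = 5.187500
  f(5.187500) = -4.403564
  f(mid) < 0, so root is in [5.187500, 5.250000]

midpoint = 5.187500


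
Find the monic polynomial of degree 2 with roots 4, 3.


A monic polynomial with roots 4, 3 is:
p(x) = (x - 4)(x - 3)
After multiplying by (x - 4): x - 4
After multiplying by (x - 3): x^2 - 7x + 12

x^2 - 7x + 12


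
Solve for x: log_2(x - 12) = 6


Convert to exponential form: x - 12 = 2^6 = 64
x = 64 + 12 = 76
Check: log_2(76 - 12) = log_2(64) = log_2(64) = 6 ✓

x = 76


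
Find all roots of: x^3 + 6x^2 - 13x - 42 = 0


Let p(x) = x^3 + 6x^2 - 13x - 42. By the rational root theorem (leading coefficient 1), any rational root is an integer divisor of 42: try ±1, ±2, ... in turn.
Test x = 1: value = -48 ≠ 0.
Test x = -1: value = -24 ≠ 0.
Test x = 2: value = -36 ≠ 0.
Test x = -2: value = 0 ✓, so (x + 2) is a factor.
Synthetic division by (x + 2): bring down 1; 1(-2) + 6 = 4; 4(-2) - 13 = -21; (-21)(-2) - 42 = 0 → quotient x^2 + 4x - 21, remainder 0.
Solve the quadratic x^2 + 4x - 21 = 0: discriminant = 4^2 - 4(1)(-21) = 16 + 84 = 100.
sqrt(100) = 10, so x = (-4 ± 10)/2: x = 3 or x = -7.
Collecting all roots found:

x = -7, x = -2, x = 3


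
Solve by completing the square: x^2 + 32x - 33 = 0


Start: x^2 + 32x - 33 = 0
Move constant: x^2 + 32x = 33
Half of 32 is 16, squared is 256
Add 256 to both sides: x^2 + 32x + 256 = 289
(x + 16)^2 = 289
x + 16 = ±17
x = -16 + 17 = 1 or x = -16 - 17 = -33

x = -33, x = 1


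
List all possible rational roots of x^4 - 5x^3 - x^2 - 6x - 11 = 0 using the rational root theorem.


Rational root theorem: possible roots are ±p/q where:
  p divides the constant term (-11): p ∈ {1, 11}
  q divides the leading coefficient (1): q ∈ {1}

All possible rational roots: -11, -1, 1, 11

-11, -1, 1, 11


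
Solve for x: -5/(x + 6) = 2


Multiply both sides by (x + 6): -5 = 2(x + 6)
Distribute: -5 = 2x + 12
2x = -5 - 12 = -17
x = -17/2

x = -17/2


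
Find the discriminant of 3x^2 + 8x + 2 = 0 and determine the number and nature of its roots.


For ax^2 + bx + c = 0, discriminant D = b^2 - 4ac
Here a = 3, b = 8, c = 2
D = (8)^2 - 4(3)(2) = 64 - 24 = 40

D = 40 > 0 but not a perfect square
The equation has 2 distinct real irrational roots.

Discriminant = 40, 2 distinct real irrational roots


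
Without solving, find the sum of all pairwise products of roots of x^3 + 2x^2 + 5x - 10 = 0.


By Vieta's formulas for x^3 + bx^2 + cx + d = 0:
  r1 + r2 + r3 = -b/a = -2
  r1*r2 + r1*r3 + r2*r3 = c/a = 5
  r1*r2*r3 = -d/a = 10


Sum of pairwise products = 5


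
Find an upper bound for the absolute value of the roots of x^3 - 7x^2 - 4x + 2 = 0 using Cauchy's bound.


Cauchy's bound: all roots r satisfy |r| <= 1 + max(|a_i/a_n|) for i = 0,...,n-1
where a_n is the leading coefficient.

Coefficients: [1, -7, -4, 2]
Leading coefficient a_n = 1
Ratios |a_i/a_n|: 7, 4, 2
Maximum ratio: 7
Cauchy's bound: |r| <= 1 + 7 = 8

Upper bound = 8


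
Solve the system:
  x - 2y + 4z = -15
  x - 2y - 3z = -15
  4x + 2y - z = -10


Using Cramer's rule. Expand each determinant along the first row.
D  = 1*[(-2)*(-1) - (-3)*2] - (-2)*[1*(-1) - (-3)*4] + 4*[1*2 - (-2)*4]
  = 1*(8) - (-2)*(11) + 4*(10) = 70
Dx = (-15)*[(-2)*(-1) - (-3)*2] - (-2)*[(-15)*(-1) - (-3)*(-10)] + 4*[(-15)*2 - (-2)*(-10)]
  = (-15)*(8) - (-2)*(-15) + 4*(-50) = -350
Dy = 1*[(-15)*(-1) - (-3)*(-10)] - (-15)*[1*(-1) - (-3)*4] + 4*[1*(-10) - (-15)*4]
  = 1*(-15) - (-15)*(11) + 4*(50) = 350
Dz = 1*[(-2)*(-10) - (-15)*2] - (-2)*[1*(-10) - (-15)*4] + (-15)*[1*2 - (-2)*4]
  = 1*(50) - (-2)*(50) + (-15)*(10) = 0
x = Dx/D = -350/70 = -5, y = Dy/D = 350/70 = 5, z = Dz/D = 0/70 = 0
Check eq1: (1)(-5) + (-2)(5) + (4)(0) = -15 = -15 ✓
Check eq2: (1)(-5) + (-2)(5) + (-3)(0) = -15 = -15 ✓
Check eq3: (4)(-5) + (2)(5) + (-1)(0) = -10 = -10 ✓

x = -5, y = 5, z = 0


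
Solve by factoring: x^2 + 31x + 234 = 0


We need two numbers that multiply to 234 and add to 31.
Those numbers are 13 and 18 (since 13 * 18 = 234 and 13 + 18 = 31).
So x^2 + 31x + 234 = (x + 13)(x + 18) = 0
Setting each factor to zero: x = -13 or x = -18

x = -18, x = -13


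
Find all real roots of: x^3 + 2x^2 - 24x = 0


The constant term is 0, so x = 0 is a root. Factor out x:
  x(x^2 + 2x - 24) = 0
Solve the quadratic x^2 + 2x - 24 = 0: discriminant = 2^2 - 4(1)(-24) = 4 + 96 = 100.
sqrt(100) = 10, so x = (-2 ± 10)/2: x = 4 or x = -6.

x = -6, x = 0, x = 4


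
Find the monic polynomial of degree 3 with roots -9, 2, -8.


A monic polynomial with roots -9, 2, -8 is:
p(x) = (x + 9)(x - 2)(x + 8)
After multiplying by (x + 9): x + 9
After multiplying by (x - 2): x^2 + 7x - 18
After multiplying by (x + 8): x^3 + 15x^2 + 38x - 144

x^3 + 15x^2 + 38x - 144


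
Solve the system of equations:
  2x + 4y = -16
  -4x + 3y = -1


Using Cramer's rule:
Determinant D = (2)(3) - (-4)(4) = 6 + 16 = 22
Dx = (-16)(3) - (-1)(4) = -48 + 4 = -44
Dy = (2)(-1) - (-4)(-16) = -2 - 64 = -66
x = Dx/D = -44/22 = -2
y = Dy/D = -66/22 = -3

x = -2, y = -3


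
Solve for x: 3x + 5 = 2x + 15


Starting with: 3x + 5 = 2x + 15
Move all x terms to left: (3 - 2)x = 15 - 5
Simplify: x = 10
Divide both sides by 1: x = 10

x = 10


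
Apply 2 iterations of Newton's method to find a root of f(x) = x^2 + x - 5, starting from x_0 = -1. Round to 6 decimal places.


Newton's method: x_(n+1) = x_n - f(x_n)/f'(x_n)
f(x) = x^2 + x - 5
f'(x) = 2x + 1

Iteration 1:
  f(-1.000000) = -5.000000
  f'(-1.000000) = -1.000000
  x_1 = -1.000000 - (-5.000000)/(-1.000000) = -6.000000

Iteration 2:
  f(-6.000000) = 25.000000
  f'(-6.000000) = -11.000000
  x_2 = -6.000000 - (25.000000)/(-11.000000) = -3.727273

x_2 = -3.727273


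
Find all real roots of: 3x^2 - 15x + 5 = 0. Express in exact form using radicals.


Using the quadratic formula: x = (-b ± sqrt(b^2 - 4ac)) / (2a)
Here a = 3, b = -15, c = 5
Discriminant = b^2 - 4ac = (-15)^2 - 4(3)(5) = 225 - 60 = 165
Since discriminant = 165 > 0, there are two real roots.
x = (15 ± sqrt(165)) / 6
Numerically: x ≈ 4.6409 or x ≈ 0.3591

x = (15 + sqrt(165)) / 6 or x = (15 - sqrt(165)) / 6


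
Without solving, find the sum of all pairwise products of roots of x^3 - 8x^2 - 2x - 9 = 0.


By Vieta's formulas for x^3 + bx^2 + cx + d = 0:
  r1 + r2 + r3 = -b/a = 8
  r1*r2 + r1*r3 + r2*r3 = c/a = -2
  r1*r2*r3 = -d/a = 9


Sum of pairwise products = -2


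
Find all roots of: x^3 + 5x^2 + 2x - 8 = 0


Let p(x) = x^3 + 5x^2 + 2x - 8. By the rational root theorem (leading coefficient 1), any rational root is an integer divisor of 8: try ±1, ±2, ... in turn.
Test x = 1: value = 0 ✓, so (x - 1) is a factor.
Synthetic division by (x - 1): bring down 1; 1(1) + 5 = 6; 6(1) + 2 = 8; 8(1) - 8 = 0 → quotient x^2 + 6x + 8, remainder 0.
Solve the quadratic x^2 + 6x + 8 = 0: discriminant = 6^2 - 4(1)(8) = 36 - 32 = 4.
sqrt(4) = 2, so x = (-6 ± 2)/2: x = -2 or x = -4.
Collecting all roots found:

x = -4, x = -2, x = 1


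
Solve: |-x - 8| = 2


An absolute value equation |expr| = 2 gives two cases:
Case 1: -x - 8 = 2
  -x = 10, so x = -10
Case 2: -x - 8 = -2
  -x = 6, so x = -6

x = -10, x = -6


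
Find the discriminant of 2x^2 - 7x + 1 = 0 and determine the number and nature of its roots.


For ax^2 + bx + c = 0, discriminant D = b^2 - 4ac
Here a = 2, b = -7, c = 1
D = (-7)^2 - 4(2)(1) = 49 - 8 = 41

D = 41 > 0 but not a perfect square
The equation has 2 distinct real irrational roots.

Discriminant = 41, 2 distinct real irrational roots


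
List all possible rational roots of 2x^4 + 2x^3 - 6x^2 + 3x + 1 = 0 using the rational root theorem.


Rational root theorem: possible roots are ±p/q where:
  p divides the constant term (1): p ∈ {1}
  q divides the leading coefficient (2): q ∈ {1, 2}

All possible rational roots: -1, -1/2, 1/2, 1

-1, -1/2, 1/2, 1


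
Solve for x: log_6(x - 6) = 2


Convert to exponential form: x - 6 = 6^2 = 36
x = 36 + 6 = 42
Check: log_6(42 - 6) = log_6(36) = log_6(36) = 2 ✓

x = 42


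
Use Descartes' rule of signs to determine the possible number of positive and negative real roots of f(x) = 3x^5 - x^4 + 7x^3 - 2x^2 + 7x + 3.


Descartes' rule of signs:

For positive roots, count sign changes in f(x) = 3x^5 - x^4 + 7x^3 - 2x^2 + 7x + 3:
Signs of coefficients: +, -, +, -, +, +
Number of sign changes: 4
Possible positive real roots: 4, 2, 0

For negative roots, examine f(-x) = -3x^5 - x^4 - 7x^3 - 2x^2 - 7x + 3:
Signs of coefficients: -, -, -, -, -, +
Number of sign changes: 1
Possible negative real roots: 1

Positive roots: 4 or 2 or 0; Negative roots: 1


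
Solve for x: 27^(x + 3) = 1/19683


Express both sides with the same base.
1/19683 = 27^(-3)
Since the bases match, equate exponents: x + 3 = -3
So x = -3 - (3) = -6

x = -6


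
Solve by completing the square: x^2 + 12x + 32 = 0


Start: x^2 + 12x + 32 = 0
Move constant: x^2 + 12x = -32
Half of 12 is 6, squared is 36
Add 36 to both sides: x^2 + 12x + 36 = 4
(x + 6)^2 = 4
x + 6 = ±2
x = -6 + 2 = -4 or x = -6 - 2 = -8

x = -8, x = -4


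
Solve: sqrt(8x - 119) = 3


Square both sides: 8x - 119 = 3^2 = 9
8x = 9 + 119 = 128
x = 16
Check: sqrt(8*16 - 119) = sqrt(9) = 3 ✓

x = 16


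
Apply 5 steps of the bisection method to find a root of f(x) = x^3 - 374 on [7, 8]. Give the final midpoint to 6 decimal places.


f(x) = x^3 - 374
f(7) = -31 < 0
f(8) = 138 > 0

Step 1: midpoint = (7.000000 + 8.000000)/2 = 7.500000
  f(7.500000) = 47.875000
  f(mid) > 0, so root is in [7.000000, 7.500000]

Step 2: midpoint = (7.000000 + 7.500000)/2 = 7.250000
  f(7.250000) = 7.078125
  f(mid) > 0, so root is in [7.000000, 7.250000]

Step 3: midpoint = (7.000000 + 7.250000)/2 = 7.125000
  f(7.125000) = -12.294922
  f(mid) < 0, so root is in [7.125000, 7.250000]

Step 4: midpoint = (7.125000 + 7.250000)/2 = 7.187500
  f(7.187500) = -2.692627
  f(mid) < 0, so root is in [7.187500, 7.250000]

Step 5: midpoint = (7.187500 + 7.250000)/2 = 7.218750
  f(7.218750) = 2.171600
  f(mid) > 0, so root is in [7.187500, 7.218750]

midpoint = 7.218750


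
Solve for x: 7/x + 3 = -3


Subtract 3 from both sides: 7/x = -6
Multiply both sides by x: 7 = -6 * x
Divide by -6: x = -7/6

x = -7/6


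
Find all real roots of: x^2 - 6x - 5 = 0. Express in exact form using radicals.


Using the quadratic formula: x = (-b ± sqrt(b^2 - 4ac)) / (2a)
Here a = 1, b = -6, c = -5
Discriminant = b^2 - 4ac = (-6)^2 - 4(1)(-5) = 36 + 20 = 56
Since discriminant = 56 > 0, there are two real roots.
x = (6 ± 2*sqrt(14)) / 2
Simplifying: x = 3 ± sqrt(14)
Numerically: x ≈ 6.7417 or x ≈ -0.7417

x = 3 + sqrt(14) or x = 3 - sqrt(14)


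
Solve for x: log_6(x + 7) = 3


Convert to exponential form: x + 7 = 6^3 = 216
x = 216 - 7 = 209
Check: log_6(209 + 7) = log_6(216) = log_6(216) = 3 ✓

x = 209


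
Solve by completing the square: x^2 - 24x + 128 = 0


Start: x^2 - 24x + 128 = 0
Move constant: x^2 - 24x = -128
Half of -24 is -12, squared is 144
Add 144 to both sides: x^2 - 24x + 144 = 16
(x - 12)^2 = 16
x - 12 = ±4
x = 12 + 4 = 16 or x = 12 - 4 = 8

x = 8, x = 16


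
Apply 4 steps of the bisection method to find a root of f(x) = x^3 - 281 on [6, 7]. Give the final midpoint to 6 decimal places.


f(x) = x^3 - 281
f(6) = -65 < 0
f(7) = 62 > 0

Step 1: midpoint = (6.000000 + 7.000000)/2 = 6.500000
  f(6.500000) = -6.375000
  f(mid) < 0, so root is in [6.500000, 7.000000]

Step 2: midpoint = (6.500000 + 7.000000)/2 = 6.750000
  f(6.750000) = 26.546875
  f(mid) > 0, so root is in [6.500000, 6.750000]

Step 3: midpoint = (6.500000 + 6.750000)/2 = 6.625000
  f(6.625000) = 9.775391
  f(mid) > 0, so root is in [6.500000, 6.625000]

Step 4: midpoint = (6.500000 + 6.625000)/2 = 6.562500
  f(6.562500) = 1.623291
  f(mid) > 0, so root is in [6.500000, 6.562500]

midpoint = 6.562500


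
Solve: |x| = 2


An absolute value equation |expr| = 2 gives two cases:
Case 1: x = 2
  x = 2, so x = 2
Case 2: x = -2
  x = -2, so x = -2

x = -2, x = 2


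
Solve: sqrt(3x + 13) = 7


Square both sides: 3x + 13 = 7^2 = 49
3x = 49 - 13 = 36
x = 12
Check: sqrt(3*12 + 13) = sqrt(49) = 7 ✓

x = 12


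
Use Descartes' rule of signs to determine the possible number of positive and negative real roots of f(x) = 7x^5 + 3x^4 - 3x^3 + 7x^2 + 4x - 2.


Descartes' rule of signs:

For positive roots, count sign changes in f(x) = 7x^5 + 3x^4 - 3x^3 + 7x^2 + 4x - 2:
Signs of coefficients: +, +, -, +, +, -
Number of sign changes: 3
Possible positive real roots: 3, 1

For negative roots, examine f(-x) = -7x^5 + 3x^4 + 3x^3 + 7x^2 - 4x - 2:
Signs of coefficients: -, +, +, +, -, -
Number of sign changes: 2
Possible negative real roots: 2, 0

Positive roots: 3 or 1; Negative roots: 2 or 0


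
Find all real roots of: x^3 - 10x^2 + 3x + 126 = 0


Let p(x) = x^3 - 10x^2 + 3x + 126. By the rational root theorem (leading coefficient 1), any rational root is an integer divisor of 126: try ±1, ±2, ... in turn.
Test x = 1: value = 120 ≠ 0.
Test x = -1: value = 112 ≠ 0.
Test x = 2: value = 100 ≠ 0.
Test x = -2: value = 72 ≠ 0.
Test x = 3: value = 72 ≠ 0.
Test x = -3: value = 0 ✓, so (x + 3) is a factor.
Synthetic division by (x + 3): bring down 1; 1(-3) - 10 = -13; (-13)(-3) + 3 = 42; 42(-3) + 126 = 0 → quotient x^2 - 13x + 42, remainder 0.
Solve the quadratic x^2 - 13x + 42 = 0: discriminant = (-13)^2 - 4(1)(42) = 169 - 168 = 1.
sqrt(1) = 1, so x = (13 ± 1)/2: x = 7 or x = 6.

x = -3, x = 6, x = 7


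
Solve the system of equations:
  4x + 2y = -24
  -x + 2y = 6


Using Cramer's rule:
Determinant D = (4)(2) - (-1)(2) = 8 + 2 = 10
Dx = (-24)(2) - (6)(2) = -48 - 12 = -60
Dy = (4)(6) - (-1)(-24) = 24 - 24 = 0
x = Dx/D = -60/10 = -6
y = Dy/D = 0/10 = 0

x = -6, y = 0


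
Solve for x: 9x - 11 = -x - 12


Starting with: 9x - 11 = -x - 12
Move all x terms to left: (9 + 1)x = -12 + 11
Simplify: 10x = -1
Divide both sides by 10: x = -1/10

x = -1/10


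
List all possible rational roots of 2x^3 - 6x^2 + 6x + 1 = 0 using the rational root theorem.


Rational root theorem: possible roots are ±p/q where:
  p divides the constant term (1): p ∈ {1}
  q divides the leading coefficient (2): q ∈ {1, 2}

All possible rational roots: -1, -1/2, 1/2, 1

-1, -1/2, 1/2, 1


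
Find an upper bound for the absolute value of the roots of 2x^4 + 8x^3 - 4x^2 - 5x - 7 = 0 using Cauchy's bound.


Cauchy's bound: all roots r satisfy |r| <= 1 + max(|a_i/a_n|) for i = 0,...,n-1
where a_n is the leading coefficient.

Coefficients: [2, 8, -4, -5, -7]
Leading coefficient a_n = 2
Ratios |a_i/a_n|: 4, 2, 5/2, 7/2
Maximum ratio: 4
Cauchy's bound: |r| <= 1 + 4 = 5

Upper bound = 5


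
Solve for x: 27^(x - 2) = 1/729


Express both sides with the same base.
1/729 = 27^(-2)
Since the bases match, equate exponents: x - 2 = -2
So x = -2 - (-2) = 0

x = 0


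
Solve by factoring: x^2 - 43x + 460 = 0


We need two numbers that multiply to 460 and add to -43.
Those numbers are -20 and -23 (since (-20) * (-23) = 460 and (-20) + (-23) = -43).
So x^2 - 43x + 460 = (x - 20)(x - 23) = 0
Setting each factor to zero: x = 20 or x = 23

x = 20, x = 23


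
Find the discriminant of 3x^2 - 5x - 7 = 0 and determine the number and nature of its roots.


For ax^2 + bx + c = 0, discriminant D = b^2 - 4ac
Here a = 3, b = -5, c = -7
D = (-5)^2 - 4(3)(-7) = 25 + 84 = 109

D = 109 > 0 but not a perfect square
The equation has 2 distinct real irrational roots.

Discriminant = 109, 2 distinct real irrational roots


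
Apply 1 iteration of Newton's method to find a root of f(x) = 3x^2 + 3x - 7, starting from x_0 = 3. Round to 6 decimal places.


Newton's method: x_(n+1) = x_n - f(x_n)/f'(x_n)
f(x) = 3x^2 + 3x - 7
f'(x) = 6x + 3

Iteration 1:
  f(3.000000) = 29.000000
  f'(3.000000) = 21.000000
  x_1 = 3.000000 - (29.000000)/(21.000000) = 1.619048

x_1 = 1.619048


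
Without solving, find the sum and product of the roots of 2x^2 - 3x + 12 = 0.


By Vieta's formulas for ax^2 + bx + c = 0:
  Sum of roots = -b/a
  Product of roots = c/a

Here a = 2, b = -3, c = 12
Sum = -(-3)/2 = 3/2
Product = 12/2 = 6

Sum = 3/2, Product = 6


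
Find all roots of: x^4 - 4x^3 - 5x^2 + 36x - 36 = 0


Let p(x) = x^4 - 4x^3 - 5x^2 + 36x - 36. By the rational root theorem (leading coefficient 1), any rational root is an integer divisor of 36: try ±1, ±2, ... in turn.
Test x = 1: value = -8 ≠ 0.
Test x = -1: value = -72 ≠ 0.
Test x = 2: value = 0 ✓, so (x - 2) is a factor.
Synthetic division by (x - 2): bring down 1; 1(2) - 4 = -2; (-2)(2) - 5 = -9; (-9)(2) + 36 = 18; 18(2) - 36 = 0 → quotient x^3 - 2x^2 - 9x + 18, remainder 0.
Continue with the quotient x^3 - 2x^2 - 9x + 18 (candidates must divide 18; re-test x = 2 first in case it repeats).
Test x = 2: value = 0 ✓, so (x - 2) is a factor.
Synthetic division by (x - 2): bring down 1; 1(2) - 2 = 0; 0(2) - 9 = -9; (-9)(2) + 18 = 0 → quotient x^2 - 9, remainder 0.
Solve the quadratic x^2 - 9 = 0: discriminant = 0^2 - 4(1)(-9) = 0 + 36 = 36.
sqrt(36) = 6, so x = (0 ± 6)/2: x = 3 or x = -3.
Collecting all roots found:

x = -3, x = 2 (multiplicity 2), x = 3


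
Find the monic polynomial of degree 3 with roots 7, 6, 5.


A monic polynomial with roots 7, 6, 5 is:
p(x) = (x - 7)(x - 6)(x - 5)
After multiplying by (x - 7): x - 7
After multiplying by (x - 6): x^2 - 13x + 42
After multiplying by (x - 5): x^3 - 18x^2 + 107x - 210

x^3 - 18x^2 + 107x - 210


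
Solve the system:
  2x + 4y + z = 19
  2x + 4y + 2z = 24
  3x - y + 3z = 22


Using Cramer's rule. Expand each determinant along the first row.
D  = 2*[4*3 - 2*(-1)] - 4*[2*3 - 2*3] + 1*[2*(-1) - 4*3]
  = 2*(14) - 4*(0) + 1*(-14) = 14
Dx = 19*[4*3 - 2*(-1)] - 4*[24*3 - 2*22] + 1*[24*(-1) - 4*22]
  = 19*(14) - 4*(28) + 1*(-112) = 42
Dy = 2*[24*3 - 2*22] - 19*[2*3 - 2*3] + 1*[2*22 - 24*3]
  = 2*(28) - 19*(0) + 1*(-28) = 28
Dz = 2*[4*22 - 24*(-1)] - 4*[2*22 - 24*3] + 19*[2*(-1) - 4*3]
  = 2*(112) - 4*(-28) + 19*(-14) = 70
x = Dx/D = 42/14 = 3, y = Dy/D = 28/14 = 2, z = Dz/D = 70/14 = 5
Check eq1: (2)(3) + (4)(2) + (1)(5) = 19 = 19 ✓
Check eq2: (2)(3) + (4)(2) + (2)(5) = 24 = 24 ✓
Check eq3: (3)(3) + (-1)(2) + (3)(5) = 22 = 22 ✓

x = 3, y = 2, z = 5


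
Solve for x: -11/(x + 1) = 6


Multiply both sides by (x + 1): -11 = 6(x + 1)
Distribute: -11 = 6x + 6
6x = -11 - 6 = -17
x = -17/6

x = -17/6


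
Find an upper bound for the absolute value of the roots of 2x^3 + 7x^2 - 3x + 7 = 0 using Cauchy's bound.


Cauchy's bound: all roots r satisfy |r| <= 1 + max(|a_i/a_n|) for i = 0,...,n-1
where a_n is the leading coefficient.

Coefficients: [2, 7, -3, 7]
Leading coefficient a_n = 2
Ratios |a_i/a_n|: 7/2, 3/2, 7/2
Maximum ratio: 7/2
Cauchy's bound: |r| <= 1 + 7/2 = 9/2

Upper bound = 9/2


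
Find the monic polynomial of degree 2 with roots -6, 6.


A monic polynomial with roots -6, 6 is:
p(x) = (x + 6)(x - 6)
After multiplying by (x + 6): x + 6
After multiplying by (x - 6): x^2 - 36

x^2 - 36


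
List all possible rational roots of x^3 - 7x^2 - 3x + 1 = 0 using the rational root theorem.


Rational root theorem: possible roots are ±p/q where:
  p divides the constant term (1): p ∈ {1}
  q divides the leading coefficient (1): q ∈ {1}

All possible rational roots: -1, 1

-1, 1


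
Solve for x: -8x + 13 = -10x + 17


Starting with: -8x + 13 = -10x + 17
Move all x terms to left: (-8 + 10)x = 17 - 13
Simplify: 2x = 4
Divide both sides by 2: x = 2

x = 2


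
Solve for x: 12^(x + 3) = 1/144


Express both sides with the same base.
1/144 = 12^(-2)
Since the bases match, equate exponents: x + 3 = -2
So x = -2 - (3) = -5

x = -5


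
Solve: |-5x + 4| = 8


An absolute value equation |expr| = 8 gives two cases:
Case 1: -5x + 4 = 8
  -5x = 4, so x = -4/5
Case 2: -5x + 4 = -8
  -5x = -12, so x = 12/5

x = -4/5, x = 12/5


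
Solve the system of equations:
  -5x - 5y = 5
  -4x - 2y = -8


Using Cramer's rule:
Determinant D = (-5)(-2) - (-4)(-5) = 10 - 20 = -10
Dx = (5)(-2) - (-8)(-5) = -10 - 40 = -50
Dy = (-5)(-8) - (-4)(5) = 40 + 20 = 60
x = Dx/D = -50/-10 = 5
y = Dy/D = 60/-10 = -6

x = 5, y = -6


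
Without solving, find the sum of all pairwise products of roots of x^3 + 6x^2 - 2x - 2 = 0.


By Vieta's formulas for x^3 + bx^2 + cx + d = 0:
  r1 + r2 + r3 = -b/a = -6
  r1*r2 + r1*r3 + r2*r3 = c/a = -2
  r1*r2*r3 = -d/a = 2


Sum of pairwise products = -2


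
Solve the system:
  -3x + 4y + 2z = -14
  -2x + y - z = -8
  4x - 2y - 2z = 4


Using Cramer's rule. Expand each determinant along the first row.
D  = (-3)*[1*(-2) - (-1)*(-2)] - 4*[(-2)*(-2) - (-1)*4] + 2*[(-2)*(-2) - 1*4]
  = (-3)*(-4) - 4*(8) + 2*(0) = -20
Dx = (-14)*[1*(-2) - (-1)*(-2)] - 4*[(-8)*(-2) - (-1)*4] + 2*[(-8)*(-2) - 1*4]
  = (-14)*(-4) - 4*(20) + 2*(12) = 0
Dy = (-3)*[(-8)*(-2) - (-1)*4] - (-14)*[(-2)*(-2) - (-1)*4] + 2*[(-2)*4 - (-8)*4]
  = (-3)*(20) - (-14)*(8) + 2*(24) = 100
Dz = (-3)*[1*4 - (-8)*(-2)] - 4*[(-2)*4 - (-8)*4] + (-14)*[(-2)*(-2) - 1*4]
  = (-3)*(-12) - 4*(24) + (-14)*(0) = -60
x = Dx/D = 0/-20 = 0, y = Dy/D = 100/-20 = -5, z = Dz/D = -60/-20 = 3
Check eq1: (-3)(0) + (4)(-5) + (2)(3) = -14 = -14 ✓
Check eq2: (-2)(0) + (1)(-5) + (-1)(3) = -8 = -8 ✓
Check eq3: (4)(0) + (-2)(-5) + (-2)(3) = 4 = 4 ✓

x = 0, y = -5, z = 3


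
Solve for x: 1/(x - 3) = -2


Multiply both sides by (x - 3): 1 = -2(x - 3)
Distribute: 1 = -2x + 6
-2x = 1 - 6 = -5
x = 5/2

x = 5/2


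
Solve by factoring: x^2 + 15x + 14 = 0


We need two numbers that multiply to 14 and add to 15.
Those numbers are 14 and 1 (since 14 * 1 = 14 and 14 + 1 = 15).
So x^2 + 15x + 14 = (x + 14)(x + 1) = 0
Setting each factor to zero: x = -14 or x = -1

x = -14, x = -1


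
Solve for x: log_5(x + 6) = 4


Convert to exponential form: x + 6 = 5^4 = 625
x = 625 - 6 = 619
Check: log_5(619 + 6) = log_5(625) = log_5(625) = 4 ✓

x = 619


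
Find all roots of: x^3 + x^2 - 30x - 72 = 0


Let p(x) = x^3 + x^2 - 30x - 72. By the rational root theorem (leading coefficient 1), any rational root is an integer divisor of 72: try ±1, ±2, ... in turn.
Test x = 1: value = -100 ≠ 0.
Test x = -1: value = -42 ≠ 0.
Test x = 2: value = -120 ≠ 0.
Test x = -2: value = -16 ≠ 0.
Test x = 3: value = -126 ≠ 0.
Test x = -3: value = 0 ✓, so (x + 3) is a factor.
Synthetic division by (x + 3): bring down 1; 1(-3) + 1 = -2; (-2)(-3) - 30 = -24; (-24)(-3) - 72 = 0 → quotient x^2 - 2x - 24, remainder 0.
Solve the quadratic x^2 - 2x - 24 = 0: discriminant = (-2)^2 - 4(1)(-24) = 4 + 96 = 100.
sqrt(100) = 10, so x = (2 ± 10)/2: x = 6 or x = -4.
Collecting all roots found:

x = -4, x = -3, x = 6


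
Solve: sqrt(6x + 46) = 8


Square both sides: 6x + 46 = 8^2 = 64
6x = 64 - 46 = 18
x = 3
Check: sqrt(6*3 + 46) = sqrt(64) = 8 ✓

x = 3


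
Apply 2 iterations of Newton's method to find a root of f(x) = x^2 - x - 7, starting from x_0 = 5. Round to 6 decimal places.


Newton's method: x_(n+1) = x_n - f(x_n)/f'(x_n)
f(x) = x^2 - x - 7
f'(x) = 2x - 1

Iteration 1:
  f(5.000000) = 13.000000
  f'(5.000000) = 9.000000
  x_1 = 5.000000 - (13.000000)/(9.000000) = 3.555556

Iteration 2:
  f(3.555556) = 2.086420
  f'(3.555556) = 6.111111
  x_2 = 3.555556 - (2.086420)/(6.111111) = 3.214141

x_2 = 3.214141


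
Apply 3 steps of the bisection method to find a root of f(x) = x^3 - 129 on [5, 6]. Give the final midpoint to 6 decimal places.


f(x) = x^3 - 129
f(5) = -4 < 0
f(6) = 87 > 0

Step 1: midpoint = (5.000000 + 6.000000)/2 = 5.500000
  f(5.500000) = 37.375000
  f(mid) > 0, so root is in [5.000000, 5.500000]

Step 2: midpoint = (5.000000 + 5.500000)/2 = 5.250000
  f(5.250000) = 15.703125
  f(mid) > 0, so root is in [5.000000, 5.250000]

Step 3: midpoint = (5.000000 + 5.250000)/2 = 5.125000
  f(5.125000) = 5.611328
  f(mid) > 0, so root is in [5.000000, 5.125000]

midpoint = 5.125000


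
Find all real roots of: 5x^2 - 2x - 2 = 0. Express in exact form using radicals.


Using the quadratic formula: x = (-b ± sqrt(b^2 - 4ac)) / (2a)
Here a = 5, b = -2, c = -2
Discriminant = b^2 - 4ac = (-2)^2 - 4(5)(-2) = 4 + 40 = 44
Since discriminant = 44 > 0, there are two real roots.
x = (2 ± 2*sqrt(11)) / 10
Simplifying: x = (1 ± sqrt(11)) / 5
Numerically: x ≈ 0.8633 or x ≈ -0.4633

x = (1 + sqrt(11)) / 5 or x = (1 - sqrt(11)) / 5


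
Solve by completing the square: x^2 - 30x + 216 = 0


Start: x^2 - 30x + 216 = 0
Move constant: x^2 - 30x = -216
Half of -30 is -15, squared is 225
Add 225 to both sides: x^2 - 30x + 225 = 9
(x - 15)^2 = 9
x - 15 = ±3
x = 15 + 3 = 18 or x = 15 - 3 = 12

x = 12, x = 18


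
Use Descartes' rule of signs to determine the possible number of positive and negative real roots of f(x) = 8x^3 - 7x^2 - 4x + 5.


Descartes' rule of signs:

For positive roots, count sign changes in f(x) = 8x^3 - 7x^2 - 4x + 5:
Signs of coefficients: +, -, -, +
Number of sign changes: 2
Possible positive real roots: 2, 0

For negative roots, examine f(-x) = -8x^3 - 7x^2 + 4x + 5:
Signs of coefficients: -, -, +, +
Number of sign changes: 1
Possible negative real roots: 1

Positive roots: 2 or 0; Negative roots: 1


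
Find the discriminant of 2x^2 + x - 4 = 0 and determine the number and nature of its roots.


For ax^2 + bx + c = 0, discriminant D = b^2 - 4ac
Here a = 2, b = 1, c = -4
D = (1)^2 - 4(2)(-4) = 1 + 32 = 33

D = 33 > 0 but not a perfect square
The equation has 2 distinct real irrational roots.

Discriminant = 33, 2 distinct real irrational roots


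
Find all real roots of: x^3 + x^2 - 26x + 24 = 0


Let p(x) = x^3 + x^2 - 26x + 24. By the rational root theorem (leading coefficient 1), any rational root is an integer divisor of 24: try ±1, ±2, ... in turn.
Test x = 1: value = 0 ✓, so (x - 1) is a factor.
Synthetic division by (x - 1): bring down 1; 1(1) + 1 = 2; 2(1) - 26 = -24; (-24)(1) + 24 = 0 → quotient x^2 + 2x - 24, remainder 0.
Solve the quadratic x^2 + 2x - 24 = 0: discriminant = 2^2 - 4(1)(-24) = 4 + 96 = 100.
sqrt(100) = 10, so x = (-2 ± 10)/2: x = 4 or x = -6.

x = -6, x = 1, x = 4


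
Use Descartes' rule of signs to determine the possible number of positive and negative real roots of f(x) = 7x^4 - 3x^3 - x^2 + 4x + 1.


Descartes' rule of signs:

For positive roots, count sign changes in f(x) = 7x^4 - 3x^3 - x^2 + 4x + 1:
Signs of coefficients: +, -, -, +, +
Number of sign changes: 2
Possible positive real roots: 2, 0

For negative roots, examine f(-x) = 7x^4 + 3x^3 - x^2 - 4x + 1:
Signs of coefficients: +, +, -, -, +
Number of sign changes: 2
Possible negative real roots: 2, 0

Positive roots: 2 or 0; Negative roots: 2 or 0


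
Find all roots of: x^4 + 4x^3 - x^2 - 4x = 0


The constant term is 0, so x = 0 is a root. Factor out x:
  x^3 + 4x^2 - x - 4 = 0
Let p(x) = x^3 + 4x^2 - x - 4. By the rational root theorem (leading coefficient 1), any rational root is an integer divisor of 4: try ±1, ±2, ... in turn.
Test x = 1: value = 0 ✓, so (x - 1) is a factor.
Synthetic division by (x - 1): bring down 1; 1(1) + 4 = 5; 5(1) - 1 = 4; 4(1) - 4 = 0 → quotient x^2 + 5x + 4, remainder 0.
Solve the quadratic x^2 + 5x + 4 = 0: discriminant = 5^2 - 4(1)(4) = 25 - 16 = 9.
sqrt(9) = 3, so x = (-5 ± 3)/2: x = -1 or x = -4.
Collecting all roots found:

x = -4, x = -1, x = 0, x = 1


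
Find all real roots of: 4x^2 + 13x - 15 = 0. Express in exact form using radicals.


Using the quadratic formula: x = (-b ± sqrt(b^2 - 4ac)) / (2a)
Here a = 4, b = 13, c = -15
Discriminant = b^2 - 4ac = 13^2 - 4(4)(-15) = 169 + 240 = 409
Since discriminant = 409 > 0, there are two real roots.
x = (-13 ± sqrt(409)) / 8
Numerically: x ≈ 0.9030 or x ≈ -4.1530

x = (-13 + sqrt(409)) / 8 or x = (-13 - sqrt(409)) / 8


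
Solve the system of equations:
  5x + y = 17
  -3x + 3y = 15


Using Cramer's rule:
Determinant D = (5)(3) - (-3)(1) = 15 + 3 = 18
Dx = (17)(3) - (15)(1) = 51 - 15 = 36
Dy = (5)(15) - (-3)(17) = 75 + 51 = 126
x = Dx/D = 36/18 = 2
y = Dy/D = 126/18 = 7

x = 2, y = 7


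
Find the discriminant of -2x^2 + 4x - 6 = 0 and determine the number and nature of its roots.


For ax^2 + bx + c = 0, discriminant D = b^2 - 4ac
Here a = -2, b = 4, c = -6
D = (4)^2 - 4(-2)(-6) = 16 - 48 = -32

D = -32 < 0
The equation has no real roots (2 complex conjugate roots).

Discriminant = -32, no real roots (2 complex conjugate roots)


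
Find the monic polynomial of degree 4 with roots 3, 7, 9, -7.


A monic polynomial with roots 3, 7, 9, -7 is:
p(x) = (x - 3)(x - 7)(x - 9)(x + 7)
After multiplying by (x - 3): x - 3
After multiplying by (x - 7): x^2 - 10x + 21
After multiplying by (x - 9): x^3 - 19x^2 + 111x - 189
After multiplying by (x + 7): x^4 - 12x^3 - 22x^2 + 588x - 1323

x^4 - 12x^3 - 22x^2 + 588x - 1323


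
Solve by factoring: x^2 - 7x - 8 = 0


We need two numbers that multiply to -8 and add to -7.
Those numbers are 1 and -8 (since 1 * (-8) = -8 and 1 + (-8) = -7).
So x^2 - 7x - 8 = (x + 1)(x - 8) = 0
Setting each factor to zero: x = -1 or x = 8

x = -1, x = 8


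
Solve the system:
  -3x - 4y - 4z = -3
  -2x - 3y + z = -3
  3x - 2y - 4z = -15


Using Cramer's rule. Expand each determinant along the first row.
D  = (-3)*[(-3)*(-4) - 1*(-2)] - (-4)*[(-2)*(-4) - 1*3] + (-4)*[(-2)*(-2) - (-3)*3]
  = (-3)*(14) - (-4)*(5) + (-4)*(13) = -74
Dx = (-3)*[(-3)*(-4) - 1*(-2)] - (-4)*[(-3)*(-4) - 1*(-15)] + (-4)*[(-3)*(-2) - (-3)*(-15)]
  = (-3)*(14) - (-4)*(27) + (-4)*(-39) = 222
Dy = (-3)*[(-3)*(-4) - 1*(-15)] - (-3)*[(-2)*(-4) - 1*3] + (-4)*[(-2)*(-15) - (-3)*3]
  = (-3)*(27) - (-3)*(5) + (-4)*(39) = -222
Dz = (-3)*[(-3)*(-15) - (-3)*(-2)] - (-4)*[(-2)*(-15) - (-3)*3] + (-3)*[(-2)*(-2) - (-3)*3]
  = (-3)*(39) - (-4)*(39) + (-3)*(13) = 0
x = Dx/D = 222/-74 = -3, y = Dy/D = -222/-74 = 3, z = Dz/D = 0/-74 = 0
Check eq1: (-3)(-3) + (-4)(3) + (-4)(0) = -3 = -3 ✓
Check eq2: (-2)(-3) + (-3)(3) + (1)(0) = -3 = -3 ✓
Check eq3: (3)(-3) + (-2)(3) + (-4)(0) = -15 = -15 ✓

x = -3, y = 3, z = 0


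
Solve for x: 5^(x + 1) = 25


Express both sides with the same base.
25 = 5^2
Since the bases match, equate exponents: x + 1 = 2
So x = 2 - (1) = 1

x = 1


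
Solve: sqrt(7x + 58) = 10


Square both sides: 7x + 58 = 10^2 = 100
7x = 100 - 58 = 42
x = 6
Check: sqrt(7*6 + 58) = sqrt(100) = 10 ✓

x = 6


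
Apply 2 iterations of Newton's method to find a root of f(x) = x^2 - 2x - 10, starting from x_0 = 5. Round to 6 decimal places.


Newton's method: x_(n+1) = x_n - f(x_n)/f'(x_n)
f(x) = x^2 - 2x - 10
f'(x) = 2x - 2

Iteration 1:
  f(5.000000) = 5.000000
  f'(5.000000) = 8.000000
  x_1 = 5.000000 - (5.000000)/(8.000000) = 4.375000

Iteration 2:
  f(4.375000) = 0.390625
  f'(4.375000) = 6.750000
  x_2 = 4.375000 - (0.390625)/(6.750000) = 4.317130

x_2 = 4.317130


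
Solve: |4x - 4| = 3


An absolute value equation |expr| = 3 gives two cases:
Case 1: 4x - 4 = 3
  4x = 7, so x = 7/4
Case 2: 4x - 4 = -3
  4x = 1, so x = 1/4

x = 1/4, x = 7/4


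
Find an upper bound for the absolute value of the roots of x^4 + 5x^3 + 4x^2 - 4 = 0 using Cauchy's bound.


Cauchy's bound: all roots r satisfy |r| <= 1 + max(|a_i/a_n|) for i = 0,...,n-1
where a_n is the leading coefficient.

Coefficients: [1, 5, 4, 0, -4]
Leading coefficient a_n = 1
Ratios |a_i/a_n|: 5, 4, 0, 4
Maximum ratio: 5
Cauchy's bound: |r| <= 1 + 5 = 6

Upper bound = 6


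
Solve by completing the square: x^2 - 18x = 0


Start: x^2 - 18x + 0 = 0
Move constant: x^2 - 18x = 0
Half of -18 is -9, squared is 81
Add 81 to both sides: x^2 - 18x + 81 = 81
(x - 9)^2 = 81
x - 9 = ±9
x = 9 + 9 = 18 or x = 9 - 9 = 0

x = 0, x = 18


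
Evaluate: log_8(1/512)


We need the exponent such that 8^? = 1/512
8^(-3) = 1/8^3 = 1/512
Therefore log_8(1/512) = -3

-3


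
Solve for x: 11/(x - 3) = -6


Multiply both sides by (x - 3): 11 = -6(x - 3)
Distribute: 11 = -6x + 18
-6x = 11 - 18 = -7
x = 7/6

x = 7/6


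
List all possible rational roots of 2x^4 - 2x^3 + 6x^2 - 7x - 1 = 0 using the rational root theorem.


Rational root theorem: possible roots are ±p/q where:
  p divides the constant term (-1): p ∈ {1}
  q divides the leading coefficient (2): q ∈ {1, 2}

All possible rational roots: -1, -1/2, 1/2, 1

-1, -1/2, 1/2, 1


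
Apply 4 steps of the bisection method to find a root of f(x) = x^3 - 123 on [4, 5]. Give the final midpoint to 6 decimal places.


f(x) = x^3 - 123
f(4) = -59 < 0
f(5) = 2 > 0

Step 1: midpoint = (4.000000 + 5.000000)/2 = 4.500000
  f(4.500000) = -31.875000
  f(mid) < 0, so root is in [4.500000, 5.000000]

Step 2: midpoint = (4.500000 + 5.000000)/2 = 4.750000
  f(4.750000) = -15.828125
  f(mid) < 0, so root is in [4.750000, 5.000000]

Step 3: midpoint = (4.750000 + 5.000000)/2 = 4.875000
  f(4.875000) = -7.142578
  f(mid) < 0, so root is in [4.875000, 5.000000]

Step 4: midpoint = (4.875000 + 5.000000)/2 = 4.937500
  f(4.937500) = -2.629150
  f(mid) < 0, so root is in [4.937500, 5.000000]

midpoint = 4.937500


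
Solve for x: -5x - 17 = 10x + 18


Starting with: -5x - 17 = 10x + 18
Move all x terms to left: (-5 - 10)x = 18 + 17
Simplify: -15x = 35
Divide both sides by -15: x = -7/3

x = -7/3


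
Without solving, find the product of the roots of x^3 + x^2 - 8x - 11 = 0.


By Vieta's formulas for x^3 + bx^2 + cx + d = 0:
  r1 + r2 + r3 = -b/a = -1
  r1*r2 + r1*r3 + r2*r3 = c/a = -8
  r1*r2*r3 = -d/a = 11


Product = 11


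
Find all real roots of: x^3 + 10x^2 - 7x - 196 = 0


Let p(x) = x^3 + 10x^2 - 7x - 196. By the rational root theorem (leading coefficient 1), any rational root is an integer divisor of 196: try ±1, ±2, ... in turn.
Test x = 1: value = -192 ≠ 0.
Test x = -1: value = -180 ≠ 0.
Test x = 2: value = -162 ≠ 0.
Test x = -2: value = -150 ≠ 0.
Test x = 4: value = 0 ✓, so (x - 4) is a factor.
Synthetic division by (x - 4): bring down 1; 1(4) + 10 = 14; 14(4) - 7 = 49; 49(4) - 196 = 0 → quotient x^2 + 14x + 49, remainder 0.
Solve the quadratic x^2 + 14x + 49 = 0: discriminant = 14^2 - 4(1)(49) = 196 - 196 = 0.
Discriminant = 0, so a double root: x = -14/2 = -7.

x = -7 (multiplicity 2), x = 4


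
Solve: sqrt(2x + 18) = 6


Square both sides: 2x + 18 = 6^2 = 36
2x = 36 - 18 = 18
x = 9
Check: sqrt(2*9 + 18) = sqrt(36) = 6 ✓

x = 9


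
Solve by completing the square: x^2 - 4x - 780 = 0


Start: x^2 - 4x - 780 = 0
Move constant: x^2 - 4x = 780
Half of -4 is -2, squared is 4
Add 4 to both sides: x^2 - 4x + 4 = 784
(x - 2)^2 = 784
x - 2 = ±28
x = 2 + 28 = 30 or x = 2 - 28 = -26

x = -26, x = 30


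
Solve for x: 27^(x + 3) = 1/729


Express both sides with the same base.
1/729 = 27^(-2)
Since the bases match, equate exponents: x + 3 = -2
So x = -2 - (3) = -5

x = -5


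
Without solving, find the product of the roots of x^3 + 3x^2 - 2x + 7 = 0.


By Vieta's formulas for x^3 + bx^2 + cx + d = 0:
  r1 + r2 + r3 = -b/a = -3
  r1*r2 + r1*r3 + r2*r3 = c/a = -2
  r1*r2*r3 = -d/a = -7


Product = -7


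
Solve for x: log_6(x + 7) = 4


Convert to exponential form: x + 7 = 6^4 = 1296
x = 1296 - 7 = 1289
Check: log_6(1289 + 7) = log_6(1296) = log_6(1296) = 4 ✓

x = 1289


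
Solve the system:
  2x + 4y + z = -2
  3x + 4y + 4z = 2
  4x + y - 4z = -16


Using Cramer's rule. Expand each determinant along the first row.
D  = 2*[4*(-4) - 4*1] - 4*[3*(-4) - 4*4] + 1*[3*1 - 4*4]
  = 2*(-20) - 4*(-28) + 1*(-13) = 59
Dx = (-2)*[4*(-4) - 4*1] - 4*[2*(-4) - 4*(-16)] + 1*[2*1 - 4*(-16)]
  = (-2)*(-20) - 4*(56) + 1*(66) = -118
Dy = 2*[2*(-4) - 4*(-16)] - (-2)*[3*(-4) - 4*4] + 1*[3*(-16) - 2*4]
  = 2*(56) - (-2)*(-28) + 1*(-56) = 0
Dz = 2*[4*(-16) - 2*1] - 4*[3*(-16) - 2*4] + (-2)*[3*1 - 4*4]
  = 2*(-66) - 4*(-56) + (-2)*(-13) = 118
x = Dx/D = -118/59 = -2, y = Dy/D = 0/59 = 0, z = Dz/D = 118/59 = 2
Check eq1: (2)(-2) + (4)(0) + (1)(2) = -2 = -2 ✓
Check eq2: (3)(-2) + (4)(0) + (4)(2) = 2 = 2 ✓
Check eq3: (4)(-2) + (1)(0) + (-4)(2) = -16 = -16 ✓

x = -2, y = 0, z = 2


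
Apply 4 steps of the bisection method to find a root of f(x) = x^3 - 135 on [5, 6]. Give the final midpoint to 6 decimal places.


f(x) = x^3 - 135
f(5) = -10 < 0
f(6) = 81 > 0

Step 1: midpoint = (5.000000 + 6.000000)/2 = 5.500000
  f(5.500000) = 31.375000
  f(mid) > 0, so root is in [5.000000, 5.500000]

Step 2: midpoint = (5.000000 + 5.500000)/2 = 5.250000
  f(5.250000) = 9.703125
  f(mid) > 0, so root is in [5.000000, 5.250000]

Step 3: midpoint = (5.000000 + 5.250000)/2 = 5.125000
  f(5.125000) = -0.388672
  f(mid) < 0, so root is in [5.125000, 5.250000]

Step 4: midpoint = (5.125000 + 5.250000)/2 = 5.187500
  f(5.187500) = 4.596436
  f(mid) > 0, so root is in [5.125000, 5.187500]

midpoint = 5.187500


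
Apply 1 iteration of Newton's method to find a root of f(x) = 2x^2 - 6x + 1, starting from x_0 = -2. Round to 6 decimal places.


Newton's method: x_(n+1) = x_n - f(x_n)/f'(x_n)
f(x) = 2x^2 - 6x + 1
f'(x) = 4x - 6

Iteration 1:
  f(-2.000000) = 21.000000
  f'(-2.000000) = -14.000000
  x_1 = -2.000000 - (21.000000)/(-14.000000) = -0.500000

x_1 = -0.500000


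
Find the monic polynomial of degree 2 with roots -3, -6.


A monic polynomial with roots -3, -6 is:
p(x) = (x + 3)(x + 6)
After multiplying by (x + 3): x + 3
After multiplying by (x + 6): x^2 + 9x + 18

x^2 + 9x + 18


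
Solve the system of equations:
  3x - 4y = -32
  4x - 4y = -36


Using Cramer's rule:
Determinant D = (3)(-4) - (4)(-4) = -12 + 16 = 4
Dx = (-32)(-4) - (-36)(-4) = 128 - 144 = -16
Dy = (3)(-36) - (4)(-32) = -108 + 128 = 20
x = Dx/D = -16/4 = -4
y = Dy/D = 20/4 = 5

x = -4, y = 5


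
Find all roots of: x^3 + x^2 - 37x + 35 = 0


Let p(x) = x^3 + x^2 - 37x + 35. By the rational root theorem (leading coefficient 1), any rational root is an integer divisor of 35: try ±1, ±2, ... in turn.
Test x = 1: value = 0 ✓, so (x - 1) is a factor.
Synthetic division by (x - 1): bring down 1; 1(1) + 1 = 2; 2(1) - 37 = -35; (-35)(1) + 35 = 0 → quotient x^2 + 2x - 35, remainder 0.
Solve the quadratic x^2 + 2x - 35 = 0: discriminant = 2^2 - 4(1)(-35) = 4 + 140 = 144.
sqrt(144) = 12, so x = (-2 ± 12)/2: x = 5 or x = -7.
Collecting all roots found:

x = -7, x = 1, x = 5


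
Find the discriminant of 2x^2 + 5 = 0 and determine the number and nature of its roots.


For ax^2 + bx + c = 0, discriminant D = b^2 - 4ac
Here a = 2, b = 0, c = 5
D = (0)^2 - 4(2)(5) = 0 - 40 = -40

D = -40 < 0
The equation has no real roots (2 complex conjugate roots).

Discriminant = -40, no real roots (2 complex conjugate roots)


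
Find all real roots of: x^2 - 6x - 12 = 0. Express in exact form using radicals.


Using the quadratic formula: x = (-b ± sqrt(b^2 - 4ac)) / (2a)
Here a = 1, b = -6, c = -12
Discriminant = b^2 - 4ac = (-6)^2 - 4(1)(-12) = 36 + 48 = 84
Since discriminant = 84 > 0, there are two real roots.
x = (6 ± 2*sqrt(21)) / 2
Simplifying: x = 3 ± sqrt(21)
Numerically: x ≈ 7.5826 or x ≈ -1.5826

x = 3 + sqrt(21) or x = 3 - sqrt(21)


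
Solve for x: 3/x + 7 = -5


Subtract 7 from both sides: 3/x = -12
Multiply both sides by x: 3 = -12 * x
Divide by -12: x = -1/4

x = -1/4


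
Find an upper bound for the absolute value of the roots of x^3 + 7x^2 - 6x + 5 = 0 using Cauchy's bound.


Cauchy's bound: all roots r satisfy |r| <= 1 + max(|a_i/a_n|) for i = 0,...,n-1
where a_n is the leading coefficient.

Coefficients: [1, 7, -6, 5]
Leading coefficient a_n = 1
Ratios |a_i/a_n|: 7, 6, 5
Maximum ratio: 7
Cauchy's bound: |r| <= 1 + 7 = 8

Upper bound = 8
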